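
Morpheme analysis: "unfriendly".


Word: "unfriendly"
Morphemes: un- + friend + -ly
Each morpheme carries meaning
= 3 morphemes


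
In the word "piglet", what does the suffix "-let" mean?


Suffix: -let
Example: piglet (pig + -let)
Meaning = small


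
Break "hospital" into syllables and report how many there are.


Word: "hospital"
Syllable breakdown: hos | pi | tal
Counting: 3 parts
= 3 syllables


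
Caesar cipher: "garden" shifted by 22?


Word: "garden"
Shift: 22
Each letter → (letter + shift) mod 26:
  'g' (6) + 22 = 2 → 'c'
  'a' (0) + 22 = 22 → 'w'
  'r' (17) + 22 = 13 → 'n'
  'd' (3) + 22 = 25 → 'z'
  'e' (4) + 22 = 0 → 'a'
  'n' (13) + 22 = 9 → 'j'
Result = "cwnzaj"


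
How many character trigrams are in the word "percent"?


Word: "percent" (length 7)
Number of 3-grams = length - 3 + 1 = 7 - 3 + 1
= 5


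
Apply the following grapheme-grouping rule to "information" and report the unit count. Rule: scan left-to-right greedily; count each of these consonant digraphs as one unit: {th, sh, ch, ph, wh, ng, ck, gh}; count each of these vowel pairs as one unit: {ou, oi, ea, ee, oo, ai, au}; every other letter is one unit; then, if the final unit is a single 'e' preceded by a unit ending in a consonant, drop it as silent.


Word: "information" (11 letters)
Left-to-right scan:
  (1) 'i' (letter)
  (2) 'n' (letter)
  (3) 'f' (letter)
  (4) 'o' (letter)
  (5) 'r' (letter)
  (6) 'm' (letter)
  (7) 'a' (letter)
  (8) 't' (letter)
  (9) 'i' (letter)
  (10) 'o' (letter)
  (11) 'n' (letter)
Units from scan: 11
Sound units = 11 units


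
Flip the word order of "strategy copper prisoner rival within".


Original: "strategy copper prisoner rival within"
Words (1..n): strategy | copper | prisoner | rival | within
Reversed (n..1): within | rival | prisoner | copper | strategy
Result = "within rival prisoner copper strategy"


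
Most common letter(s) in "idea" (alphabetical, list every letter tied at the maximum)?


Word: "idea"
Letter counts:
  'a': 1
  'd': 1
  'e': 1
  'i': 1
Maximum count = 1
Most frequent = 'a', 'd', 'e', 'i' (1 time each)


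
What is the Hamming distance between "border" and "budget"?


Comparing character by character (same length = 6):
  Pos 0: 'b' vs 'b' =
  Pos 1: 'o' vs 'u' !=
  Pos 2: 'r' vs 'd' !=
  Pos 3: 'd' vs 'g' !=
  Pos 4: 'e' vs 'e' =
  Pos 5: 'r' vs 't' !=
Hamming distance = 4


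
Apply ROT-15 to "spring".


Word: "spring"
Shift: 15
Each letter → (letter + shift) mod 26:
  's' (18) + 15 = 7 → 'h'
  'p' (15) + 15 = 4 → 'e'
  'r' (17) + 15 = 6 → 'g'
  'i' (8) + 15 = 23 → 'x'
  'n' (13) + 15 = 2 → 'c'
  'g' (6) + 15 = 21 → 'v'
Result = "hegxcv"


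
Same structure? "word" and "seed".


Pattern of "word": [0, 1, 2, 3]
Pattern of "seed": [0, 1, 1, 2]
Patterns do not match
Same pattern = No


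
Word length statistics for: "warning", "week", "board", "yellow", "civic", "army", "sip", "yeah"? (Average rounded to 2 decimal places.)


Lengths: "warning"=7, "week"=4, "board"=5, "yellow"=6, "civic"=5, "army"=4, "sip"=3, "yeah"=4
Sum = 38, Count = 8
Average = 38/8 = 4.75
= avg=4.75, min=3, max=7


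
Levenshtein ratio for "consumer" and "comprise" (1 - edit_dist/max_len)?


Word 1: "consumer" (length 8)
Word 2: "comprise" (length 8)
One optimal edit sequence:
  1. keep 'c'
  2. keep 'o'
  3. substitute 'n' -> 'm'  (+1)
  4. substitute 's' -> 'p'  (+1)
  5. substitute 'u' -> 'r'  (+1)
  6. substitute 'm' -> 'i'  (+1)
  7. substitute 'e' -> 's'  (+1)
  8. substitute 'r' -> 'e'  (+1)
Edit distance = 6
Max length = max(8, 8) = 8
Similarity = 1 - 6/8
= 0.2500


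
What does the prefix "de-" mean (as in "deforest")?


Prefix: de-
As in: deforest -> de- + forest
Meaning = remove / reverse


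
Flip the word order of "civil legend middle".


Original: "civil legend middle"
Words (1..n): civil | legend | middle
Reversed (n..1): middle | legend | civil
Result = "middle legend civil"


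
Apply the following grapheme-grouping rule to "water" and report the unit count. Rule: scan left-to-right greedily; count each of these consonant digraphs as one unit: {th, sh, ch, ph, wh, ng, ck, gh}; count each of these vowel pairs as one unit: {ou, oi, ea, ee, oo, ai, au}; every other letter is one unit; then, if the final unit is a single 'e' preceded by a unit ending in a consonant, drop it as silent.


Word: "water" (5 letters)
Left-to-right scan:
  (1) 'w' (letter)
  (2) 'a' (letter)
  (3) 't' (letter)
  (4) 'e' (letter)
  (5) 'r' (letter)
Units from scan: 5
Sound units = 5 units


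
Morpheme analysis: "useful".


Word: "useful"
Morphemes: use + -ful
Each morpheme carries meaning
= 2 morphemes


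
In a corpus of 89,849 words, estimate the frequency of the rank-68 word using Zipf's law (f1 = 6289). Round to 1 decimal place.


Zipf's law: f(r) = f(1) / r
f(1) = 6289
f(68) = 6289 / 68
= 92.5 occurrences


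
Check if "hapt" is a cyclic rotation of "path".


Word: "path", Candidate: "hapt"
Method: check if candidate is substring of word+word
"pathpath" contains "hapt"? No
Is rotation = No


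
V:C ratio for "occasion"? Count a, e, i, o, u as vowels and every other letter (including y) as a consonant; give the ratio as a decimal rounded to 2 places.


Word: "occasion"
Vowels (a,e,i,o,u): 4
Consonants: 4
Ratio = 4/4
= 1.00


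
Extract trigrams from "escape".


Word: "escape" (length 6)
Number of trigrams = 6 - 3 + 1 = 4
  Position 0: "esc"
  Position 1: "sca"
  Position 2: "cap"
  Position 3: "ape"
Trigrams = "esc", "sca", "cap", "ape"


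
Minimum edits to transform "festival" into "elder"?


Word 1: "festival" (length 8)
Word 2: "elder" (length 5)
One optimal edit sequence (insert/delete/substitute each cost 1):
  1. delete 'f'  (+1)
  2. keep 'e'
  3. delete 's'  (+1)
  4. delete 't'  (+1)
  5. substitute 'i' -> 'l'  (+1)
  6. substitute 'v' -> 'd'  (+1)
  7. substitute 'a' -> 'e'  (+1)
  8. substitute 'l' -> 'r'  (+1)
Total edit operations: 7
Edit distance = 7


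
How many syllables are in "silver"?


Word: "silver"
Syllable breakdown: sil / ver
Counting: 2 parts
= 2 syllables


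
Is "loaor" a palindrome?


Word: "loaor"
Reversed: "roaol"
Forward == Backward? loaor != roaol
Palindrome = No


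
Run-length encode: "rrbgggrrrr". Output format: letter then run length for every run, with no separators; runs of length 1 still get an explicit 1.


String: "rrbgggrrrr"
Scanning for consecutive runs:
  'r' x 2
  'b' x 1
  'g' x 3
  'r' x 4
RLE = "r2b1g3r4"


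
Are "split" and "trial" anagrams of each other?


Word 1: "split" → sorted: ilpst
Word 2: "trial" → sorted: ailrt
Same letters? ilpst != ailrt
Anagram = No


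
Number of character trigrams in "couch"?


Word: "couch" (length 5)
Number of 3-grams = length - 3 + 1 = 5 - 3 + 1
= 3


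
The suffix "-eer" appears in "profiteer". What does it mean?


Suffix: -eer
Example: profiteer (profit + -eer)
Meaning = one who is concerned with


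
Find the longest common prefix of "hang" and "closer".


Word 1: "hang"
Word 2: "closer"
Comparing from start:
  Pos 0: 'h' != 'c' (stop)
LCP = "" (length 0)


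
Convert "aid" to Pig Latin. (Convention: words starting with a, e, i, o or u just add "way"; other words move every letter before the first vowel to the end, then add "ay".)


Word: "aid"
Starts with vowel → add 'way'
Pig Latin = "aidway"


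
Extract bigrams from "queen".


Word: "queen" (length 5)
Number of bigrams = 5 - 2 + 1 = 4
  Position 0: "qu"
  Position 1: "ue"
  Position 2: "ee"
  Position 3: "en"
Bigrams = "qu", "ue", "ee", "en"


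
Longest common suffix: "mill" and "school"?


Word 1: "mill"
Word 2: "school"
Comparing from end:
  Pos -1: 'l' == 'l'
  Pos -2: 'l' != 'o' (stop)
LCS = "l" (length 1)


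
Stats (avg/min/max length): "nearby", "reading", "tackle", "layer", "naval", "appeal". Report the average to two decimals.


Lengths: "nearby"=6, "reading"=7, "tackle"=6, "layer"=5, "naval"=5, "appeal"=6
Sum = 35, Count = 6
Average = 35/6 = 5.83
= avg=5.83, min=5, max=7


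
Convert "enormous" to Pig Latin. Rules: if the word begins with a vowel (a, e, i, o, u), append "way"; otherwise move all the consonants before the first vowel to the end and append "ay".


Word: "enormous"
Starts with vowel → add 'way'
Pig Latin = "enormousway"


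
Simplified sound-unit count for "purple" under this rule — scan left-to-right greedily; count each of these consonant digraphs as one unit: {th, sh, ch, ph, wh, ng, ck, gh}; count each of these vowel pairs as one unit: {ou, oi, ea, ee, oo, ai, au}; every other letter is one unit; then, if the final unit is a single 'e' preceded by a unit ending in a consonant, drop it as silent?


Word: "purple" (6 letters)
Left-to-right scan:
  [1] 'p' (letter)
  [2] 'u' (letter)
  [3] 'r' (letter)
  [4] 'p' (letter)
  [5] 'l' (letter)
  [6] 'e' (letter)
Units from scan: 6
Final unit is 'e' after a consonant -> drop as silent (-1)
Sound units = 5 units


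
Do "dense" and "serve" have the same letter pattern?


Pattern of "dense": [0, 1, 2, 3, 1]
Pattern of "serve": [0, 1, 2, 3, 1]
Patterns match
Same pattern = Yes


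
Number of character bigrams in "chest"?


Word: "chest" (length 5)
Number of 2-grams = length - 2 + 1 = 5 - 2 + 1
= 4


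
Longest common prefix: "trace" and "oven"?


Word 1: "trace"
Word 2: "oven"
Comparing from start:
  Pos 0: 't' != 'o' (stop)
LCP = "" (length 0)


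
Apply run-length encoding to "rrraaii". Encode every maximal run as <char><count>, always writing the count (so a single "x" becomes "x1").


String: "rrraaii"
Scanning for consecutive runs:
  'r' x 3
  'a' x 2
  'i' x 2
RLE = "r3a2i2"


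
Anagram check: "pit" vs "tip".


Word 1: "pit" → sorted: ipt
Word 2: "tip" → sorted: ipt
Same letters? ipt == ipt
Anagram = Yes


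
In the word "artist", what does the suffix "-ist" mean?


Suffix: -ist
Example: artist = art + -ist
Meaning = one who practices


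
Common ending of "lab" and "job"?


Word 1: "lab"
Word 2: "job"
Comparing from end:
  Pos -1: 'b' == 'b'
  Pos -2: 'a' != 'o' (stop)
LCS = "b" (length 1)


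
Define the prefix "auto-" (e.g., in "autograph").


Prefix: auto-
Example: autograph = auto- + graph
Meaning = self


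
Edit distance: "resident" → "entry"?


Word 1: "resident" (length 8)
Word 2: "entry" (length 5)
One optimal edit sequence (insert/delete/substitute each cost 1):
  1. delete 'r'  (+1)
  2. keep 'e'
  3. delete 's'  (+1)
  4. delete 'i'  (+1)
  5. substitute 'd' -> 'n'  (+1)
  6. substitute 'e' -> 't'  (+1)
  7. substitute 'n' -> 'r'  (+1)
  8. substitute 't' -> 'y'  (+1)
Total edit operations: 7
Edit distance = 7


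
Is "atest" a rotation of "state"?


Word: "state", Candidate: "atest"
Method: check if candidate is substring of word+word
"statestate" contains "atest"? Yes
Is rotation = Yes


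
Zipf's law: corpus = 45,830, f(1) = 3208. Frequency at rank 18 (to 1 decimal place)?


Zipf's law: f(r) = f(1) / r
f(1) = 3208
f(18) = 3208 / 18
= 178.2 occurrences


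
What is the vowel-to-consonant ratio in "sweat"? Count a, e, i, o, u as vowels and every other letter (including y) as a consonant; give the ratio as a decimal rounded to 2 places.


Word: "sweat"
Vowels (a,e,i,o,u): 2
Consonants: 3
Ratio = 2/3
= 0.67


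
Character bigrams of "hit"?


Word: "hit" (length 3)
Number of bigrams = 3 - 2 + 1 = 2
  Position 0: "hi"
  Position 1: "it"
Bigrams = "hi", "it"


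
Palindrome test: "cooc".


Word: "cooc"
Reversed: "cooc"
Forward == Backward? cooc == cooc
Palindrome = Yes


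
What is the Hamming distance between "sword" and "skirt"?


Comparing character by character (same length = 5):
  Pos 0: 's' vs 's' =
  Pos 1: 'w' vs 'k' !=
  Pos 2: 'o' vs 'i' !=
  Pos 3: 'r' vs 'r' =
  Pos 4: 'd' vs 't' !=
Hamming distance = 3


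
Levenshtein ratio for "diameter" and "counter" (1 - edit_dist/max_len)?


Word 1: "diameter" (length 8)
Word 2: "counter" (length 7)
One optimal edit sequence:
  1. delete 'd'  (+1)
  2. substitute 'i' -> 'c'  (+1)
  3. substitute 'a' -> 'o'  (+1)
  4. substitute 'm' -> 'u'  (+1)
  5. substitute 'e' -> 'n'  (+1)
  6. keep 't'
  7. keep 'e'
  8. keep 'r'
Edit distance = 5
Max length = max(8, 7) = 8
Similarity = 1 - 5/8
= 0.3750


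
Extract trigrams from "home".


Word: "home" (length 4)
Number of trigrams = 4 - 3 + 1 = 2
  Position 0: "hom"
  Position 1: "ome"
Trigrams = "hom", "ome"


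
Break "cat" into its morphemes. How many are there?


Word: "cat"
Morphemes: cat
Each morpheme carries meaning
= 1 morpheme


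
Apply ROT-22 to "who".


Word: "who"
Shift: 22
Each letter → (letter + shift) mod 26:
  'w' (22) + 22 = 18 → 's'
  'h' (7) + 22 = 3 → 'd'
  'o' (14) + 22 = 10 → 'k'
Result = "sdk"


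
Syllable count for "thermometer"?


Word: "thermometer"
Syllable breakdown: ther / mom / e / ter
Counting: 4 parts
= 4 syllables


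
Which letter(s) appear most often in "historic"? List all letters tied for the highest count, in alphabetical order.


Word: "historic"
Letter counts:
  'c': 1
  'h': 1
  'i': 2
  'o': 1
  'r': 1
  's': 1
  't': 1
Maximum count = 2
Most frequent = 'i' (2 times each)


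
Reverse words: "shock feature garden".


Original: "shock feature garden"
Words (1..n): shock | feature | garden
Reversed (n..1): garden | feature | shock
Result = "garden feature shock"


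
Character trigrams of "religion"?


Word: "religion" (length 8)
Number of trigrams = 8 - 3 + 1 = 6
  Position 0: "rel"
  Position 1: "eli"
  Position 2: "lig"
  Position 3: "igi"
  Position 4: "gio"
  Position 5: "ion"
Trigrams = "rel", "eli", "lig", "igi", "gio", "ion"


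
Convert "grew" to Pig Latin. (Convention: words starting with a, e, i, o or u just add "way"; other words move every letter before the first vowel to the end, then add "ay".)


Word: "grew"
Starts with consonant(s) → move to end, add 'ay'
Consonant cluster: "gr"
Pig Latin = "ewgray"


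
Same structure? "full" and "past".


Pattern of "full": [0, 1, 2, 2]
Pattern of "past": [0, 1, 2, 3]
Patterns do not match
Same pattern = No


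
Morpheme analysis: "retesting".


Word: "retesting"
Morphemes: re- / test / -ing
Each morpheme carries meaning
= 3 morphemes


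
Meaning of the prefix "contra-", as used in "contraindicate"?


Prefix: contra-
Example: contraindicate (contra- + indicate)
Meaning = against


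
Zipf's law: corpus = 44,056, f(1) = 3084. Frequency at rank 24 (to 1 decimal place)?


Zipf's law: f(r) = f(1) / r
f(1) = 3084
f(24) = 3084 / 24
= 128.5 occurrences


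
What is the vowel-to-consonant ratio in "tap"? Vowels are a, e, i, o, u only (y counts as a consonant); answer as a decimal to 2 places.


Word: "tap"
Vowels (a,e,i,o,u): 1
Consonants: 2
Ratio = 1/2
= 0.50


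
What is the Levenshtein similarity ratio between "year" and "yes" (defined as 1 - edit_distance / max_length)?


Word 1: "year" (length 4)
Word 2: "yes" (length 3)
One optimal edit sequence:
  1. keep 'y'
  2. keep 'e'
  3. delete 'a'  (+1)
  4. substitute 'r' -> 's'  (+1)
Edit distance = 2
Max length = max(4, 3) = 4
Similarity = 1 - 2/4
= 0.5000


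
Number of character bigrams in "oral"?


Word: "oral" (length 4)
Number of 2-grams = length - 2 + 1 = 4 - 2 + 1
= 3


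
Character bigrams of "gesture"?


Word: "gesture" (length 7)
Number of bigrams = 7 - 2 + 1 = 6
  Position 0: "ge"
  Position 1: "es"
  Position 2: "st"
  Position 3: "tu"
  Position 4: "ur"
  Position 5: "re"
Bigrams = "ge", "es", "st", "tu", "ur", "re"


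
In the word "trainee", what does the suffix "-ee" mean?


Suffix: -ee
Example: trainee = train + -ee
Meaning = one who receives


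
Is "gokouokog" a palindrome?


Word: "gokouokog"
Reversed: "gokouokog"
Forward == Backward? gokouokog == gokouokog
Palindrome = Yes


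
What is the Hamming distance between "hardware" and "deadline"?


Comparing character by character (same length = 8):
  Pos 0: 'h' vs 'd' !=
  Pos 1: 'a' vs 'e' !=
  Pos 2: 'r' vs 'a' !=
  Pos 3: 'd' vs 'd' =
  Pos 4: 'w' vs 'l' !=
  Pos 5: 'a' vs 'i' !=
  Pos 6: 'r' vs 'n' !=
  Pos 7: 'e' vs 'e' =
Hamming distance = 6


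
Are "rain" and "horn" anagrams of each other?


Word 1: "rain" → sorted: ainr
Word 2: "horn" → sorted: hnor
Same letters? ainr != hnor
Anagram = No


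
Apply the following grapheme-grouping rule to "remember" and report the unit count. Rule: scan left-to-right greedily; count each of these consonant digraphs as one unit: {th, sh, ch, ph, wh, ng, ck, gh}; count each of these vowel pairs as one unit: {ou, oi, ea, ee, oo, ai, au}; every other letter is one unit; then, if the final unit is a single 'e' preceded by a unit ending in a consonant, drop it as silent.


Word: "remember" (8 letters)
Left-to-right scan:
  (1) 'r' (letter)
  (2) 'e' (letter)
  (3) 'm' (letter)
  (4) 'e' (letter)
  (5) 'm' (letter)
  (6) 'b' (letter)
  (7) 'e' (letter)
  (8) 'r' (letter)
Units from scan: 8
Sound units = 8 units


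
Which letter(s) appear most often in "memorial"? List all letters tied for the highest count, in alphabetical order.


Word: "memorial"
Letter counts:
  'a': 1
  'e': 1
  'i': 1
  'l': 1
  'm': 2
  'o': 1
  'r': 1
Maximum count = 2
Most frequent = 'm' (2 times each)


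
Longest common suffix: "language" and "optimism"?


Word 1: "language"
Word 2: "optimism"
Comparing from end:
  Pos -1: 'e' != 'm' (stop)
LCS = "" (length 0)


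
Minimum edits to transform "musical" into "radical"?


Word 1: "musical" (length 7)
Word 2: "radical" (length 7)
One optimal edit sequence (insert/delete/substitute each cost 1):
  1. substitute 'm' -> 'r'  (+1)
  2. substitute 'u' -> 'a'  (+1)
  3. substitute 's' -> 'd'  (+1)
  4. keep 'i'
  5. keep 'c'
  6. keep 'a'
  7. keep 'l'
Total edit operations: 3
Edit distance = 3


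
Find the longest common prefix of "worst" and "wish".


Word 1: "worst"
Word 2: "wish"
Comparing from start:
  Pos 0: 'w' == 'w'
  Pos 1: 'o' != 'i' (stop)
LCP = "w" (length 1)


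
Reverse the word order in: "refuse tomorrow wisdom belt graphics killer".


Original: "refuse tomorrow wisdom belt graphics killer"
Words (1..n): refuse | tomorrow | wisdom | belt | graphics | killer
Reversed (n..1): killer | graphics | belt | wisdom | tomorrow | refuse
Result = "killer graphics belt wisdom tomorrow refuse"


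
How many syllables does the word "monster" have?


Word: "monster"
Syllable breakdown: mon | ster
Counting: 2 parts
= 2 syllables


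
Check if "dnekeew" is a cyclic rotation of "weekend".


Word: "weekend", Candidate: "dnekeew"
Method: check if candidate is substring of word+word
"weekendweekend" contains "dnekeew"? No
Is rotation = No


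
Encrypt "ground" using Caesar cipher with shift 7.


Word: "ground"
Shift: 7
Each letter → (letter + shift) mod 26:
  'g' (6) + 7 = 13 → 'n'
  'r' (17) + 7 = 24 → 'y'
  'o' (14) + 7 = 21 → 'v'
  'u' (20) + 7 = 1 → 'b'
  'n' (13) + 7 = 20 → 'u'
  'd' (3) + 7 = 10 → 'k'
Result = "nyvbuk"


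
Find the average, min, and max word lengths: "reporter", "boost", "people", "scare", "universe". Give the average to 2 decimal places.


Lengths: "reporter"=8, "boost"=5, "people"=6, "scare"=5, "universe"=8
Sum = 32, Count = 5
Average = 32/5 = 6.40
= avg=6.40, min=5, max=8


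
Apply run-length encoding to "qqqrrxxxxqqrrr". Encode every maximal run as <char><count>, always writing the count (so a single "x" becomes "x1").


String: "qqqrrxxxxqqrrr"
Scanning for consecutive runs:
  'q' x 3
  'r' x 2
  'x' x 4
  'q' x 2
  'r' x 3
RLE = "q3r2x4q2r3"


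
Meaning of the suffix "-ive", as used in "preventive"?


Suffix: -ive
Example: preventive = prevent + -ive
Meaning = tending to


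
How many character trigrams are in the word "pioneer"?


Word: "pioneer" (length 7)
Number of 3-grams = length - 3 + 1 = 7 - 3 + 1
= 5


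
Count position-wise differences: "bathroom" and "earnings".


Comparing character by character (same length = 8):
  Pos 0: 'b' vs 'e' !=
  Pos 1: 'a' vs 'a' =
  Pos 2: 't' vs 'r' !=
  Pos 3: 'h' vs 'n' !=
  Pos 4: 'r' vs 'i' !=
  Pos 5: 'o' vs 'n' !=
  Pos 6: 'o' vs 'g' !=
  Pos 7: 'm' vs 's' !=
Hamming distance = 7


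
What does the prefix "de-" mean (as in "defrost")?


Prefix: de-
Example: defrost (de- + frost)
Meaning = remove / reverse


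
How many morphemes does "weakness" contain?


Word: "weakness"
Morphemes: weak | -ness
Each morpheme carries meaning
= 2 morphemes


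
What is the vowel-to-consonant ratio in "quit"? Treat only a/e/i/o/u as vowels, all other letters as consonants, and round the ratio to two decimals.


Word: "quit"
Vowels (a,e,i,o,u): 2
Consonants: 2
Ratio = 2/2
= 1.00


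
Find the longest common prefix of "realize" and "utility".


Word 1: "realize"
Word 2: "utility"
Comparing from start:
  Pos 0: 'r' != 'u' (stop)
LCP = "" (length 0)


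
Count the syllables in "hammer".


Word: "hammer"
Syllable breakdown: ham / mer
Counting: 2 parts
= 2 syllables


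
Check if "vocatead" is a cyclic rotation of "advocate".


Word: "advocate", Candidate: "vocatead"
Method: check if candidate is substring of word+word
"advocateadvocate" contains "vocatead"? Yes
Is rotation = Yes


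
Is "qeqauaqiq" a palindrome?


Word: "qeqauaqiq"
Reversed: "qiqauaqeq"
Forward == Backward? qeqauaqiq != qiqauaqeq
Palindrome = No


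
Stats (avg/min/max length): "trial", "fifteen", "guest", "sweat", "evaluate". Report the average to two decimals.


Lengths: "trial"=5, "fifteen"=7, "guest"=5, "sweat"=5, "evaluate"=8
Sum = 30, Count = 5
Average = 30/5 = 6.00
= avg=6.00, min=5, max=8


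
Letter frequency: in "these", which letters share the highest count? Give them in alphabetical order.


Word: "these"
Letter counts:
  'e': 2
  'h': 1
  's': 1
  't': 1
Maximum count = 2
Most frequent = 'e' (2 times each)


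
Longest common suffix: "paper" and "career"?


Word 1: "paper"
Word 2: "career"
Comparing from end:
  Pos -1: 'r' == 'r'
  Pos -2: 'e' == 'e'
  Pos -3: 'p' != 'e' (stop)
LCS = "er" (length 2)


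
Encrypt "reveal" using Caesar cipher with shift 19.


Word: "reveal"
Shift: 19
Each letter → (letter + shift) mod 26:
  'r' (17) + 19 = 10 → 'k'
  'e' (4) + 19 = 23 → 'x'
  'v' (21) + 19 = 14 → 'o'
  'e' (4) + 19 = 23 → 'x'
  'a' (0) + 19 = 19 → 't'
  'l' (11) + 19 = 4 → 'e'
Result = "kxoxte"


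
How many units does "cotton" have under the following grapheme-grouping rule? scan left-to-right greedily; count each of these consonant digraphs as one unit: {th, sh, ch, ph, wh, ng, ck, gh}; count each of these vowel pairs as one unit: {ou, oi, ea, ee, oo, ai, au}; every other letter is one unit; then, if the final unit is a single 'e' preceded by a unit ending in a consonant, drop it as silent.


Word: "cotton" (6 letters)
Left-to-right scan:
  [1] 'c' (letter)
  [2] 'o' (letter)
  [3] 't' (letter)
  [4] 't' (letter)
  [5] 'o' (letter)
  [6] 'n' (letter)
Units from scan: 6
Sound units = 6 units


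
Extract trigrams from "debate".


Word: "debate" (length 6)
Number of trigrams = 6 - 3 + 1 = 4
  Position 0: "deb"
  Position 1: "eba"
  Position 2: "bat"
  Position 3: "ate"
Trigrams = "deb", "eba", "bat", "ate"


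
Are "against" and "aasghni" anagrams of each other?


Word 1: "against" → sorted: aaginst
Word 2: "aasghni" → sorted: aaghins
Same letters? aaginst != aaghins
Anagram = No


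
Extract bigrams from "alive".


Word: "alive" (length 5)
Number of bigrams = 5 - 2 + 1 = 4
  Position 0: "al"
  Position 1: "li"
  Position 2: "iv"
  Position 3: "ve"
Bigrams = "al", "li", "iv", "ve"


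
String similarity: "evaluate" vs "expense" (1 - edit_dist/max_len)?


Word 1: "evaluate" (length 8)
Word 2: "expense" (length 7)
One optimal edit sequence:
  1. keep 'e'
  2. delete 'v'  (+1)
  3. substitute 'a' -> 'x'  (+1)
  4. substitute 'l' -> 'p'  (+1)
  5. substitute 'u' -> 'e'  (+1)
  6. substitute 'a' -> 'n'  (+1)
  7. substitute 't' -> 's'  (+1)
  8. keep 'e'
Edit distance = 6
Max length = max(8, 7) = 8
Similarity = 1 - 6/8
= 0.2500


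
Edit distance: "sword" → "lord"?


Word 1: "sword" (length 5)
Word 2: "lord" (length 4)
One optimal edit sequence (insert/delete/substitute each cost 1):
  1. delete 's'  (+1)
  2. substitute 'w' -> 'l'  (+1)
  3. keep 'o'
  4. keep 'r'
  5. keep 'd'
Total edit operations: 2
Edit distance = 2


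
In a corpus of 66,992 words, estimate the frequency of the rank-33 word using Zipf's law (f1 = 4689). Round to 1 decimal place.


Zipf's law: f(r) = f(1) / r
f(1) = 4689
f(33) = 4689 / 33
= 142.1 occurrences


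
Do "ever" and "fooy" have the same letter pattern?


Pattern of "ever": [0, 1, 0, 2]
Pattern of "fooy": [0, 1, 1, 2]
Patterns do not match
Same pattern = No


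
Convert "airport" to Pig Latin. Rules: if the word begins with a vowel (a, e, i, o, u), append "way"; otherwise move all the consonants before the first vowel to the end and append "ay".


Word: "airport"
Starts with vowel → add 'way'
Pig Latin = "airportway"


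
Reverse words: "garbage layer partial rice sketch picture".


Original: "garbage layer partial rice sketch picture"
Words (1..n): garbage | layer | partial | rice | sketch | picture
Reversed (n..1): picture | sketch | rice | partial | layer | garbage
Result = "picture sketch rice partial layer garbage"


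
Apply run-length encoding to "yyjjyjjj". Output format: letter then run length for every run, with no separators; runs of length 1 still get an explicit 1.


String: "yyjjyjjj"
Scanning for consecutive runs:
  'y' x 2
  'j' x 2
  'y' x 1
  'j' x 3
RLE = "y2j2y1j3"


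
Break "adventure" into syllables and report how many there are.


Word: "adventure"
Syllable breakdown: ad / ven / ture
Counting: 3 parts
= 3 syllables


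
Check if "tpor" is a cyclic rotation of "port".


Word: "port", Candidate: "tpor"
Method: check if candidate is substring of word+word
"portport" contains "tpor"? Yes
Is rotation = Yes


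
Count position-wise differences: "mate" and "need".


Comparing character by character (same length = 4):
  Pos 0: 'm' vs 'n' !=
  Pos 1: 'a' vs 'e' !=
  Pos 2: 't' vs 'e' !=
  Pos 3: 'e' vs 'd' !=
Hamming distance = 4


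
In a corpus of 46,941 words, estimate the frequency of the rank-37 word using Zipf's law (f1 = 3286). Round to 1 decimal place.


Zipf's law: f(r) = f(1) / r
f(1) = 3286
f(37) = 3286 / 37
= 88.8 occurrences


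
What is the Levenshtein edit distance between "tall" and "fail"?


Word 1: "tall" (length 4)
Word 2: "fail" (length 4)
One optimal edit sequence (insert/delete/substitute each cost 1):
  1. substitute 't' -> 'f'  (+1)
  2. keep 'a'
  3. substitute 'l' -> 'i'  (+1)
  4. keep 'l'
Total edit operations: 2
Edit distance = 2


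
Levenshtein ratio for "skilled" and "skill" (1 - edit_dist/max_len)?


Word 1: "skilled" (length 7)
Word 2: "skill" (length 5)
One optimal edit sequence:
  1. keep 's'
  2. keep 'k'
  3. keep 'i'
  4. keep 'l'
  5. keep 'l'
  6. delete 'e'  (+1)
  7. delete 'd'  (+1)
Edit distance = 2
Max length = max(7, 5) = 7
Similarity = 1 - 2/7
= 0.7143


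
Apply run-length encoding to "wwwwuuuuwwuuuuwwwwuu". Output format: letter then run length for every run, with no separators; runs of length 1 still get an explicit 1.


String: "wwwwuuuuwwuuuuwwwwuu"
Scanning for consecutive runs:
  'w' x 4
  'u' x 4
  'w' x 2
  'u' x 4
  'w' x 4
  'u' x 2
RLE = "w4u4w2u4w4u2"


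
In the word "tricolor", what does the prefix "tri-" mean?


Prefix: tri-
As in: tricolor -> tri- + color
Meaning = three


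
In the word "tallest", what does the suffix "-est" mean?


Suffix: -est
As in: tallest -> tall + -est
Meaning = most


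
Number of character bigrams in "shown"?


Word: "shown" (length 5)
Number of 2-grams = length - 2 + 1 = 5 - 2 + 1
= 4


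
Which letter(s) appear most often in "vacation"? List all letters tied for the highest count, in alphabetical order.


Word: "vacation"
Letter counts:
  'a': 2
  'c': 1
  'i': 1
  'n': 1
  'o': 1
  't': 1
  'v': 1
Maximum count = 2
Most frequent = 'a' (2 times each)


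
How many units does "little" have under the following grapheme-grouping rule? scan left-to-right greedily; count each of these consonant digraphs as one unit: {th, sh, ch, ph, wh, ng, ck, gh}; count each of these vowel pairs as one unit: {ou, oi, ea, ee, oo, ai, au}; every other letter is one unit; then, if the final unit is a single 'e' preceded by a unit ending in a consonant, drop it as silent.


Word: "little" (6 letters)
Left-to-right scan:
  1. 'l' (letter)
  2. 'i' (letter)
  3. 't' (letter)
  4. 't' (letter)
  5. 'l' (letter)
  6. 'e' (letter)
Units from scan: 6
Final unit is 'e' after a consonant -> drop as silent (-1)
Sound units = 5 units


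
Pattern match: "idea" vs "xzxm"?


Pattern of "idea": [0, 1, 2, 3]
Pattern of "xzxm": [0, 1, 0, 2]
Patterns do not match
Same pattern = No


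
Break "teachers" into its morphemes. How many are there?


Word: "teachers"
Morphemes: teach | -er | -s
Each morpheme carries meaning
= 3 morphemes


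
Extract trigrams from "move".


Word: "move" (length 4)
Number of trigrams = 4 - 3 + 1 = 2
  Position 0: "mov"
  Position 1: "ove"
Trigrams = "mov", "ove"


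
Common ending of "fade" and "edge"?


Word 1: "fade"
Word 2: "edge"
Comparing from end:
  Pos -1: 'e' == 'e'
  Pos -2: 'd' != 'g' (stop)
LCS = "e" (length 1)


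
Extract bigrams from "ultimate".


Word: "ultimate" (length 8)
Number of bigrams = 8 - 2 + 1 = 7
  Position 0: "ul"
  Position 1: "lt"
  Position 2: "ti"
  Position 3: "im"
  Position 4: "ma"
  Position 5: "at"
  Position 6: "te"
Bigrams = "ul", "lt", "ti", "im", "ma", "at", "te"


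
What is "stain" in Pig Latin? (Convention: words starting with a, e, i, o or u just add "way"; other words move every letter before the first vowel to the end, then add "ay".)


Word: "stain"
Starts with consonant(s) → move to end, add 'ay'
Consonant cluster: "st"
Pig Latin = "ainstay"


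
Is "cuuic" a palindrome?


Word: "cuuic"
Reversed: "ciuuc"
Forward == Backward? cuuic != ciuuc
Palindrome = No


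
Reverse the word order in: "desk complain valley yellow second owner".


Original: "desk complain valley yellow second owner"
Words (1..n): desk | complain | valley | yellow | second | owner
Reversed (n..1): owner | second | yellow | valley | complain | desk
Result = "owner second yellow valley complain desk"


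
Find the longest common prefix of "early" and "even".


Word 1: "early"
Word 2: "even"
Comparing from start:
  Pos 0: 'e' == 'e'
  Pos 1: 'a' != 'v' (stop)
LCP = "e" (length 1)


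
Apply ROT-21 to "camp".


Word: "camp"
Shift: 21
Each letter → (letter + shift) mod 26:
  'c' (2) + 21 = 23 → 'x'
  'a' (0) + 21 = 21 → 'v'
  'm' (12) + 21 = 7 → 'h'
  'p' (15) + 21 = 10 → 'k'
Result = "xvhk"


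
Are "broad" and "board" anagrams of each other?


Word 1: "broad" → sorted: abdor
Word 2: "board" → sorted: abdor
Same letters? abdor == abdor
Anagram = Yes


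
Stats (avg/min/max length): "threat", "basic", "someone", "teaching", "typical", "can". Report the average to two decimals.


Lengths: "threat"=6, "basic"=5, "someone"=7, "teaching"=8, "typical"=7, "can"=3
Sum = 36, Count = 6
Average = 36/6 = 6.00
= avg=6.00, min=3, max=8


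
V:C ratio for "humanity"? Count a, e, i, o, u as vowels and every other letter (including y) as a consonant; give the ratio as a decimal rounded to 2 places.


Word: "humanity"
Vowels (a,e,i,o,u): 3
Consonants: 5
Ratio = 3/5
= 0.60


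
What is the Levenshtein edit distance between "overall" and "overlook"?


Word 1: "overall" (length 7)
Word 2: "overlook" (length 8)
One optimal edit sequence (insert/delete/substitute each cost 1):
  1. keep 'o'
  2. keep 'v'
  3. keep 'e'
  4. keep 'r'
  5. insert 'l'  (+1)
  6. substitute 'a' -> 'o'  (+1)
  7. substitute 'l' -> 'o'  (+1)
  8. substitute 'l' -> 'k'  (+1)
Total edit operations: 4
Edit distance = 4


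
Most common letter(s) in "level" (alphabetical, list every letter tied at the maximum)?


Word: "level"
Letter counts:
  'e': 2
  'l': 2
  'v': 1
Maximum count = 2
Most frequent = 'e', 'l' (2 times each)


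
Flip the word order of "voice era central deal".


Original: "voice era central deal"
Words (1..n): voice | era | central | deal
Reversed (n..1): deal | central | era | voice
Result = "deal central era voice"


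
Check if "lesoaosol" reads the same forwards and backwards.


Word: "lesoaosol"
Reversed: "losoaosel"
Forward == Backward? lesoaosol != losoaosel
Palindrome = No


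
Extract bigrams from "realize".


Word: "realize" (length 7)
Number of bigrams = 7 - 2 + 1 = 6
  Position 0: "re"
  Position 1: "ea"
  Position 2: "al"
  Position 3: "li"
  Position 4: "iz"
  Position 5: "ze"
Bigrams = "re", "ea", "al", "li", "iz", "ze"


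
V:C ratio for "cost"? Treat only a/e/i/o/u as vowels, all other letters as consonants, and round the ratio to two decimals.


Word: "cost"
Vowels (a,e,i,o,u): 1
Consonants: 3
Ratio = 1/3
= 0.33


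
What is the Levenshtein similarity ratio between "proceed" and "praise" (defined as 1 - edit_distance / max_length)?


Word 1: "proceed" (length 7)
Word 2: "praise" (length 6)
One optimal edit sequence:
  1. keep 'p'
  2. keep 'r'
  3. substitute 'o' -> 'a'  (+1)
  4. substitute 'c' -> 'i'  (+1)
  5. substitute 'e' -> 's'  (+1)
  6. keep 'e'
  7. delete 'd'  (+1)
Edit distance = 4
Max length = max(7, 6) = 7
Similarity = 1 - 4/7
= 0.4286


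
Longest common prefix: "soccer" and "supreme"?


Word 1: "soccer"
Word 2: "supreme"
Comparing from start:
  Pos 0: 's' == 's'
  Pos 1: 'o' != 'u' (stop)
LCP = "s" (length 1)


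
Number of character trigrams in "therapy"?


Word: "therapy" (length 7)
Number of 3-grams = length - 3 + 1 = 7 - 3 + 1
= 5


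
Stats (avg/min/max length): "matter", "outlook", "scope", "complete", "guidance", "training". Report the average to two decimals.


Lengths: "matter"=6, "outlook"=7, "scope"=5, "complete"=8, "guidance"=8, "training"=8
Sum = 42, Count = 6
Average = 42/6 = 7.00
= avg=7.00, min=5, max=8


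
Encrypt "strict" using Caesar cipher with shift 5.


Word: "strict"
Shift: 5
Each letter → (letter + shift) mod 26:
  's' (18) + 5 = 23 → 'x'
  't' (19) + 5 = 24 → 'y'
  'r' (17) + 5 = 22 → 'w'
  'i' (8) + 5 = 13 → 'n'
  'c' (2) + 5 = 7 → 'h'
  't' (19) + 5 = 24 → 'y'
Result = "xywnhy"


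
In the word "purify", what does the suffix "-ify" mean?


Suffix: -ify
As in: purify -> pure + -ify, with a spelling change
Meaning = to make


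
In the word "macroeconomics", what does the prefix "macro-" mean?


Prefix: macro-
Example: macroeconomics (macro- + economics)
Meaning = large


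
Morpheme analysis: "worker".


Word: "worker"
Morphemes: work / -er
Each morpheme carries meaning
= 2 morphemes


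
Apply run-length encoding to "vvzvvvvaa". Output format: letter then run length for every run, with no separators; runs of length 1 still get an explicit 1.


String: "vvzvvvvaa"
Scanning for consecutive runs:
  'v' x 2
  'z' x 1
  'v' x 4
  'a' x 2
RLE = "v2z1v4a2"


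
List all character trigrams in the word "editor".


Word: "editor" (length 6)
Number of trigrams = 6 - 3 + 1 = 4
  Position 0: "edi"
  Position 1: "dit"
  Position 2: "ito"
  Position 3: "tor"
Trigrams = "edi", "dit", "ito", "tor"


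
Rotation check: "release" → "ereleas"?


Word: "release", Candidate: "ereleas"
Method: check if candidate is substring of word+word
"releaserelease" contains "ereleas"? Yes
Is rotation = Yes


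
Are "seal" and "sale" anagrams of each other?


Word 1: "seal" → sorted: aels
Word 2: "sale" → sorted: aels
Same letters? aels == aels
Anagram = Yes


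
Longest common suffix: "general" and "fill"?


Word 1: "general"
Word 2: "fill"
Comparing from end:
  Pos -1: 'l' == 'l'
  Pos -2: 'a' != 'l' (stop)
LCS = "l" (length 1)


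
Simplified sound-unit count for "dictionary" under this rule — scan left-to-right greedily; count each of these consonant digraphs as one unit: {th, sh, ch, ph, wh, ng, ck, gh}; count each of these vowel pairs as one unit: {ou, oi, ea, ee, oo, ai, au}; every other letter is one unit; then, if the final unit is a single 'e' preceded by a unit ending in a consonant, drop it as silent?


Word: "dictionary" (10 letters)
Left-to-right scan:
  1. 'd' (letter)
  2. 'i' (letter)
  3. 'c' (letter)
  4. 't' (letter)
  5. 'i' (letter)
  6. 'o' (letter)
  7. 'n' (letter)
  8. 'a' (letter)
  9. 'r' (letter)
  10. 'y' (letter)
Units from scan: 10
Sound units = 10 units


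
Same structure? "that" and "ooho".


Pattern of "that": [0, 1, 2, 0]
Pattern of "ooho": [0, 0, 1, 0]
Patterns do not match
Same pattern = No


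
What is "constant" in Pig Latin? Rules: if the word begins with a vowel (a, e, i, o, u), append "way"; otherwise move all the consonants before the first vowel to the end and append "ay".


Word: "constant"
Starts with consonant(s) → move to end, add 'ay'
Consonant cluster: "c"
Pig Latin = "onstantcay"


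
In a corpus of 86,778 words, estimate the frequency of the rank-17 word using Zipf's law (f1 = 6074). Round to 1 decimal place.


Zipf's law: f(r) = f(1) / r
f(1) = 6074
f(17) = 6074 / 17
= 357.3 occurrences


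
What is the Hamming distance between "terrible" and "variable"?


Comparing character by character (same length = 8):
  Pos 0: 't' vs 'v' !=
  Pos 1: 'e' vs 'a' !=
  Pos 2: 'r' vs 'r' =
  Pos 3: 'r' vs 'i' !=
  Pos 4: 'i' vs 'a' !=
  Pos 5: 'b' vs 'b' =
  Pos 6: 'l' vs 'l' =
  Pos 7: 'e' vs 'e' =
Hamming distance = 4


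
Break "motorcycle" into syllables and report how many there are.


Word: "motorcycle"
Syllable breakdown: mo / tor / cy / cle
Counting: 4 parts
= 4 syllables


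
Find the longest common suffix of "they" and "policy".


Word 1: "they"
Word 2: "policy"
Comparing from end:
  Pos -1: 'y' == 'y'
  Pos -2: 'e' != 'c' (stop)
LCS = "y" (length 1)


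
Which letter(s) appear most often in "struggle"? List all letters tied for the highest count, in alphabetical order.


Word: "struggle"
Letter counts:
  'e': 1
  'g': 2
  'l': 1
  'r': 1
  's': 1
  't': 1
  'u': 1
Maximum count = 2
Most frequent = 'g' (2 times each)


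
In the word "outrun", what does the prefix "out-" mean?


Prefix: out-
Example: outrun (out- + run)
Meaning = surpass


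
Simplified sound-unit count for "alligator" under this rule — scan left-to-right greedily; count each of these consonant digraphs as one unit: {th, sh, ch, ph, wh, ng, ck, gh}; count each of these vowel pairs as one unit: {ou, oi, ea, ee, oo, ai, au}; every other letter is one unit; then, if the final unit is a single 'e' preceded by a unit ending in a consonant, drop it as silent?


Word: "alligator" (9 letters)
Left-to-right scan:
  1. 'a' (letter)
  2. 'l' (letter)
  3. 'l' (letter)
  4. 'i' (letter)
  5. 'g' (letter)
  6. 'a' (letter)
  7. 't' (letter)
  8. 'o' (letter)
  9. 'r' (letter)
Units from scan: 9
Sound units = 9 units


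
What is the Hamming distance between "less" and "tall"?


Comparing character by character (same length = 4):
  Pos 0: 'l' vs 't' !=
  Pos 1: 'e' vs 'a' !=
  Pos 2: 's' vs 'l' !=
  Pos 3: 's' vs 'l' !=
Hamming distance = 4


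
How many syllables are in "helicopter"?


Word: "helicopter"
Syllable breakdown: hel / i / cop / ter
Counting: 4 parts
= 4 syllables


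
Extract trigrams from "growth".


Word: "growth" (length 6)
Number of trigrams = 6 - 3 + 1 = 4
  Position 0: "gro"
  Position 1: "row"
  Position 2: "owt"
  Position 3: "wth"
Trigrams = "gro", "row", "owt", "wth"


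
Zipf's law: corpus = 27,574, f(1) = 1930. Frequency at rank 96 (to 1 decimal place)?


Zipf's law: f(r) = f(1) / r
f(1) = 1930
f(96) = 1930 / 96
= 20.1 occurrences
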